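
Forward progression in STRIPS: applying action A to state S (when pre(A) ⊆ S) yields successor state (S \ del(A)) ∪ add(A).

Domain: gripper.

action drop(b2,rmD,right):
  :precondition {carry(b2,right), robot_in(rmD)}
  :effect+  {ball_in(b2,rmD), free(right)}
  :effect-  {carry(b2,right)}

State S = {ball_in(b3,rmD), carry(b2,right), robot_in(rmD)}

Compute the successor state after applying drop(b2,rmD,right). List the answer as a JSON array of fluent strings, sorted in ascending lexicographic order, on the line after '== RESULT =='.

Progress:
  pre ⊆ S: {carry(b2,right), robot_in(rmD)} ⊆ S  — applicable
  S \ del = {ball_in(b3,rmD), robot_in(rmD)}
  ∪ add   = {ball_in(b2,rmD), ball_in(b3,rmD), free(right), robot_in(rmD)}

== RESULT ==
["ball_in(b2,rmD)", "ball_in(b3,rmD)", "free(right)", "robot_in(rmD)"]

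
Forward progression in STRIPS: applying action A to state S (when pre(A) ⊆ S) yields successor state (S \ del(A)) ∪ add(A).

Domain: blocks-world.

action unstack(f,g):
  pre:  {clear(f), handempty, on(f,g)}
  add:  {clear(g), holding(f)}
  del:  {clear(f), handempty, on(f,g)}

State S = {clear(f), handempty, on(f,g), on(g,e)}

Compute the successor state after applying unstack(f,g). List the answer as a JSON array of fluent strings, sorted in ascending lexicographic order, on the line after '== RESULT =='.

Progress:
  pre ⊆ S: {clear(f), handempty, on(f,g)} ⊆ S  — applicable
  S \ del = {on(g,e)}
  ∪ add   = {clear(g), holding(f), on(g,e)}

== RESULT ==
["clear(g)", "holding(f)", "on(g,e)"]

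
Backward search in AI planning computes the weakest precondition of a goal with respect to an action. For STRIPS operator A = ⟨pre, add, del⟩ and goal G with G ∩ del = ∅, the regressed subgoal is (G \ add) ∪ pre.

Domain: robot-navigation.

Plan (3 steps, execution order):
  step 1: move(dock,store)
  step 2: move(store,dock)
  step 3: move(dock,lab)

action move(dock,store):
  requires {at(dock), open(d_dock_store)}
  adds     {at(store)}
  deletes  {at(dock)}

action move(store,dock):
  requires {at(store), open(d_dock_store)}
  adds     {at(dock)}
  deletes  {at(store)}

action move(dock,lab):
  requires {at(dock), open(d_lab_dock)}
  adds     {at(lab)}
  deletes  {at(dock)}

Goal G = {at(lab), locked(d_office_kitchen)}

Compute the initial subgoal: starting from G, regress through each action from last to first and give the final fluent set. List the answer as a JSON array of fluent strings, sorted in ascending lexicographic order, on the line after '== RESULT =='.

Work backward from the goal:
  through step 3 (move(dock,lab)): drop {at(lab)}, keep {locked(d_office_kitchen)}, require {at(dock), open(d_lab_dock)}
    → {at(dock), locked(d_office_kitchen), open(d_lab_dock)}
  through step 2 (move(store,dock)): drop {at(dock)}, keep {locked(d_office_kitchen), open(d_lab_dock)}, require {at(store), open(d_dock_store)}
    → {at(store), locked(d_office_kitchen), open(d_dock_store), open(d_lab_dock)}
  through step 1 (move(dock,store)): drop {at(store)}, keep {locked(d_office_kitchen), open(d_dock_store), open(d_lab_dock)}, require {at(dock), open(d_dock_store)}
    → {at(dock), locked(d_office_kitchen), open(d_dock_store), open(d_lab_dock)}

== RESULT ==
["at(dock)", "locked(d_office_kitchen)", "open(d_dock_store)", "open(d_lab_dock)"]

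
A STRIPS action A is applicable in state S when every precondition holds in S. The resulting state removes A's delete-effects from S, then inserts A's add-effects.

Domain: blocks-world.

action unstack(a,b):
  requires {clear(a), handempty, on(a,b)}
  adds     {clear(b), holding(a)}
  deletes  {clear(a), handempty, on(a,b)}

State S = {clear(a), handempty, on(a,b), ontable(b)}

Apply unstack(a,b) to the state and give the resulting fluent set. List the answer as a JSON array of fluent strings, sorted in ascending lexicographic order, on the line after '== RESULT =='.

Progress:
  pre ⊆ S: {clear(a), handempty, on(a,b)} ⊆ S  — applicable
  S \ del = {ontable(b)}
  ∪ add   = {clear(b), holding(a), ontable(b)}

== RESULT ==
["clear(b)", "holding(a)", "ontable(b)"]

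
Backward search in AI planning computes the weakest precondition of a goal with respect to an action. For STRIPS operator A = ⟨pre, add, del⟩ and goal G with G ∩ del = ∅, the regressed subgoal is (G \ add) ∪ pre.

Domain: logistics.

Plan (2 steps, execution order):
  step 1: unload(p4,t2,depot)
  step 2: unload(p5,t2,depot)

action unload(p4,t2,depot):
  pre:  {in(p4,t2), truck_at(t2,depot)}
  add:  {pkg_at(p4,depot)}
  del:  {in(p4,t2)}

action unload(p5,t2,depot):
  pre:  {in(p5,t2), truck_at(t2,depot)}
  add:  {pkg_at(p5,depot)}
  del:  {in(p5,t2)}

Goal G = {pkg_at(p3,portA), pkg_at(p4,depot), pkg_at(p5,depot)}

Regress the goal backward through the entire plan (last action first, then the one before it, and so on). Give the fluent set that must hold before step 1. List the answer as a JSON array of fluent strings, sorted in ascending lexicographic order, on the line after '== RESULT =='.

Work backward from the goal:
  through step 2 (unload(p5,t2,depot)): drop {pkg_at(p5,depot)}, keep {pkg_at(p3,portA), pkg_at(p4,depot)}, require {in(p5,t2), truck_at(t2,depot)}
    → {in(p5,t2), pkg_at(p3,portA), pkg_at(p4,depot), truck_at(t2,depot)}
  through step 1 (unload(p4,t2,depot)): drop {pkg_at(p4,depot)}, keep {in(p5,t2), pkg_at(p3,portA), truck_at(t2,depot)}, require {in(p4,t2), truck_at(t2,depot)}
    → {in(p4,t2), in(p5,t2), pkg_at(p3,portA), truck_at(t2,depot)}

== RESULT ==
["in(p4,t2)", "in(p5,t2)", "pkg_at(p3,portA)", "truck_at(t2,depot)"]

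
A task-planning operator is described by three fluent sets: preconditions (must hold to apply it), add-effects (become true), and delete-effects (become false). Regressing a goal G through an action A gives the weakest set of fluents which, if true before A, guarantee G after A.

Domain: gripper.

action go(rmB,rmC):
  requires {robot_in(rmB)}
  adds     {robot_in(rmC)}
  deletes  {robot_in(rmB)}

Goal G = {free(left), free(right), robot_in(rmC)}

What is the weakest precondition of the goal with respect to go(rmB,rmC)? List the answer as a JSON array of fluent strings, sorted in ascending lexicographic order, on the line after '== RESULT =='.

Compute (G \ add) ∪ pre:
  G ∩ del = {}  (empty — regression defined)
  G \ add = {free(left), free(right), robot_in(rmC)} \ {robot_in(rmC)} = {free(left), free(right)}
  ∪ pre   = {free(left), free(right)} ∪ {robot_in(rmB)}
          = {free(left), free(right), robot_in(rmB)}

== RESULT ==
["free(left)", "free(right)", "robot_in(rmB)"]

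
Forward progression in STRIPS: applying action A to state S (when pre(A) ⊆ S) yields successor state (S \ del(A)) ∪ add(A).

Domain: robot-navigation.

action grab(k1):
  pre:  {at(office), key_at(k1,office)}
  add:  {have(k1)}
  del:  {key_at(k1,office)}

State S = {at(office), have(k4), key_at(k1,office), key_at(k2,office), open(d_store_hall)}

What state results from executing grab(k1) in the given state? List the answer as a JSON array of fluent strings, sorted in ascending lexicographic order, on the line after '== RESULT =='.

Compute (S \ del) ∪ add:
  pre ⊆ S: {at(office), key_at(k1,office)} ⊆ S  — applicable
  S \ del = {at(office), have(k4), key_at(k2,office), open(d_store_hall)}
  ∪ add   = {at(office), have(k1), have(k4), key_at(k2,office), open(d_store_hall)}

== RESULT ==
["at(office)", "have(k1)", "have(k4)", "key_at(k2,office)", "open(d_store_hall)"]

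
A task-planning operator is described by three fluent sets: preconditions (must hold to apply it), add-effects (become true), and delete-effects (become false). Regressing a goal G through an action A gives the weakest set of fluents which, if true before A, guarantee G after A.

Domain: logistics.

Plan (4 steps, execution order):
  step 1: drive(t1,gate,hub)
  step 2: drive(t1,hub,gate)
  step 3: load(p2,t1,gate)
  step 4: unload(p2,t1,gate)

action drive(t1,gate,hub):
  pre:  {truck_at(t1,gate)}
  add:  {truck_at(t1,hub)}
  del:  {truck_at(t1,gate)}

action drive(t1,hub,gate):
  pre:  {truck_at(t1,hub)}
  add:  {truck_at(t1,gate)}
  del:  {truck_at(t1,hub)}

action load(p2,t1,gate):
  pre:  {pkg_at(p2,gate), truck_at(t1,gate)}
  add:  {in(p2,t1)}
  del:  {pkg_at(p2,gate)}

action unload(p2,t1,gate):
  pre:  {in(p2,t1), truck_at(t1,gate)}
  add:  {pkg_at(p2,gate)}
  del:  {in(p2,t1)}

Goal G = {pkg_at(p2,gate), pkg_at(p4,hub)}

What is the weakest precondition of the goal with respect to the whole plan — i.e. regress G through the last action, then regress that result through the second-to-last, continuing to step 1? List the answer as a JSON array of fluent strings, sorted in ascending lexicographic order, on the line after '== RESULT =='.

Work backward from the goal:
  through step 4 (unload(p2,t1,gate)): drop {pkg_at(p2,gate)}, keep {pkg_at(p4,hub)}, require {in(p2,t1), truck_at(t1,gate)}
    → {in(p2,t1), pkg_at(p4,hub), truck_at(t1,gate)}
  through step 3 (load(p2,t1,gate)): drop {in(p2,t1)}, keep {pkg_at(p4,hub), truck_at(t1,gate)}, require {pkg_at(p2,gate), truck_at(t1,gate)}
    → {pkg_at(p2,gate), pkg_at(p4,hub), truck_at(t1,gate)}
  through step 2 (drive(t1,hub,gate)): drop {truck_at(t1,gate)}, keep {pkg_at(p2,gate), pkg_at(p4,hub)}, require {truck_at(t1,hub)}
    → {pkg_at(p2,gate), pkg_at(p4,hub), truck_at(t1,hub)}
  through step 1 (drive(t1,gate,hub)): drop {truck_at(t1,hub)}, keep {pkg_at(p2,gate), pkg_at(p4,hub)}, require {truck_at(t1,gate)}
    → {pkg_at(p2,gate), pkg_at(p4,hub), truck_at(t1,gate)}

== RESULT ==
["pkg_at(p2,gate)", "pkg_at(p4,hub)", "truck_at(t1,gate)"]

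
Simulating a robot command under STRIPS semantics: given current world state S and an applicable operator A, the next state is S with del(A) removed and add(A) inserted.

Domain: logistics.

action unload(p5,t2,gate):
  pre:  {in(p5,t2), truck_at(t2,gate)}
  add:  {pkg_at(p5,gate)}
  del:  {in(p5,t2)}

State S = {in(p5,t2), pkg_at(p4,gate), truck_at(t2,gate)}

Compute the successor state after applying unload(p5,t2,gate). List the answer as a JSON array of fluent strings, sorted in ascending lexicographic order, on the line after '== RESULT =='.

Progress:
  pre ⊆ S: {in(p5,t2), truck_at(t2,gate)} ⊆ S  — applicable
  S \ del = {pkg_at(p4,gate), truck_at(t2,gate)}
  ∪ add   = {pkg_at(p4,gate), pkg_at(p5,gate), truck_at(t2,gate)}

== RESULT ==
["pkg_at(p4,gate)", "pkg_at(p5,gate)", "truck_at(t2,gate)"]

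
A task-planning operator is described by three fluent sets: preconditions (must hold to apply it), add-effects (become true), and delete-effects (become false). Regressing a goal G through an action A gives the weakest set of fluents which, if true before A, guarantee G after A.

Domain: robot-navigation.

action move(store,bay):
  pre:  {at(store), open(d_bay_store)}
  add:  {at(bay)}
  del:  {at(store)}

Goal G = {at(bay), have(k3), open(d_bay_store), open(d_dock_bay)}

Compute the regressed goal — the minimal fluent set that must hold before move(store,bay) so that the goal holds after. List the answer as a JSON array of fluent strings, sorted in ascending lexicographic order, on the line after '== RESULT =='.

Regress:
  G ∩ del = {}  (empty — regression defined)
  G \ add = {at(bay), have(k3), open(d_bay_store), open(d_dock_bay)} \ {at(bay)} = {have(k3), open(d_bay_store), open(d_dock_bay)}
  ∪ pre   = {have(k3), open(d_bay_store), open(d_dock_bay)} ∪ {at(store), open(d_bay_store)}
          = {at(store), have(k3), open(d_bay_store), open(d_dock_bay)}

== RESULT ==
["at(store)", "have(k3)", "open(d_bay_store)", "open(d_dock_bay)"]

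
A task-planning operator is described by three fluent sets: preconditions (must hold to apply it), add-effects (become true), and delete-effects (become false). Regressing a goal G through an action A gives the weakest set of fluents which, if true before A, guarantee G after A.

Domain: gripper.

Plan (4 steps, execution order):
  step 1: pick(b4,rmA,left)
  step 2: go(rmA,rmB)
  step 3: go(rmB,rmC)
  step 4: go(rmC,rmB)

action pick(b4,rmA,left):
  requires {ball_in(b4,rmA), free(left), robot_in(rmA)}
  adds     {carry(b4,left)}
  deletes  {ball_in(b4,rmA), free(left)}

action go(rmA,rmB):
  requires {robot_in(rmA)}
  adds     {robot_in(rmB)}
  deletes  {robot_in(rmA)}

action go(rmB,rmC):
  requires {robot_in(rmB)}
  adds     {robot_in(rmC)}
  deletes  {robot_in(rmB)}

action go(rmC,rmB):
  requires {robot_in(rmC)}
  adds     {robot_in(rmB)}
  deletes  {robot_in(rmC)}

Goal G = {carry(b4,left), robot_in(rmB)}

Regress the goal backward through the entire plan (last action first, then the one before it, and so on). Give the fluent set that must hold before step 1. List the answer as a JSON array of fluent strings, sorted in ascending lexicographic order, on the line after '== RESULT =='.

Regress step by step:
  through step 4 (go(rmC,rmB)): drop {robot_in(rmB)}, keep {carry(b4,left)}, require {robot_in(rmC)}
    → {carry(b4,left), robot_in(rmC)}
  through step 3 (go(rmB,rmC)): drop {robot_in(rmC)}, keep {carry(b4,left)}, require {robot_in(rmB)}
    → {carry(b4,left), robot_in(rmB)}
  through step 2 (go(rmA,rmB)): drop {robot_in(rmB)}, keep {carry(b4,left)}, require {robot_in(rmA)}
    → {carry(b4,left), robot_in(rmA)}
  through step 1 (pick(b4,rmA,left)): drop {carry(b4,left)}, keep {robot_in(rmA)}, require {ball_in(b4,rmA), free(left), robot_in(rmA)}
    → {ball_in(b4,rmA), free(left), robot_in(rmA)}

== RESULT ==
["ball_in(b4,rmA)", "free(left)", "robot_in(rmA)"]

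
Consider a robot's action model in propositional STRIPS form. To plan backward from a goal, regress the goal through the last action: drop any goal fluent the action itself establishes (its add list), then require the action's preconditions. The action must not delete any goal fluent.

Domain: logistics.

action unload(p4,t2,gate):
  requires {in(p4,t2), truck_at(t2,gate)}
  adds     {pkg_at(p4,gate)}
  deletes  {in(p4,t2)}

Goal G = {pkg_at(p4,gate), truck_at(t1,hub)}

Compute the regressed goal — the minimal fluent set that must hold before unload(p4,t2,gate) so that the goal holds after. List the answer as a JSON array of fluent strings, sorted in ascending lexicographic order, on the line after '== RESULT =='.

Regress:
  G ∩ del = {}  (empty — regression defined)
  G \ add = {pkg_at(p4,gate), truck_at(t1,hub)} \ {pkg_at(p4,gate)} = {truck_at(t1,hub)}
  ∪ pre   = {truck_at(t1,hub)} ∪ {in(p4,t2), truck_at(t2,gate)}
          = {in(p4,t2), truck_at(t1,hub), truck_at(t2,gate)}

== RESULT ==
["in(p4,t2)", "truck_at(t1,hub)", "truck_at(t2,gate)"]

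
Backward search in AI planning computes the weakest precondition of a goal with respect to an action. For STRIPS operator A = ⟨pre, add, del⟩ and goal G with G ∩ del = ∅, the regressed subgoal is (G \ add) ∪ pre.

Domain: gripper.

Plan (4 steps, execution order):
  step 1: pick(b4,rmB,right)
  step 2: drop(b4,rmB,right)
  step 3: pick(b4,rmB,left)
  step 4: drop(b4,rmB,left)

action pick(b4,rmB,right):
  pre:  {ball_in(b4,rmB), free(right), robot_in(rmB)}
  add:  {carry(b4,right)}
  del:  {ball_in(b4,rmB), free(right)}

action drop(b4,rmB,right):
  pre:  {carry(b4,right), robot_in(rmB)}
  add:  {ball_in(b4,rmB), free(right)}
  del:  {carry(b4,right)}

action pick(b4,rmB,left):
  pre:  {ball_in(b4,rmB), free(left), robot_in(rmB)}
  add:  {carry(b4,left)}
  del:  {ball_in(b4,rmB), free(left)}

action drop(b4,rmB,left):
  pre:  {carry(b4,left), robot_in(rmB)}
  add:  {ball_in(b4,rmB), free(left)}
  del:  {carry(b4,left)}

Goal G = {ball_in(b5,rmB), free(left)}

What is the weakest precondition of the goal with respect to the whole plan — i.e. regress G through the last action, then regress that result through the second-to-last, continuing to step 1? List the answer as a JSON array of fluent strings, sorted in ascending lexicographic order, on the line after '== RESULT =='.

Work backward from the goal:
  through step 4 (drop(b4,rmB,left)): drop {free(left)}, keep {ball_in(b5,rmB)}, require {carry(b4,left), robot_in(rmB)}
    → {ball_in(b5,rmB), carry(b4,left), robot_in(rmB)}
  through step 3 (pick(b4,rmB,left)): drop {carry(b4,left)}, keep {ball_in(b5,rmB), robot_in(rmB)}, require {ball_in(b4,rmB), free(left), robot_in(rmB)}
    → {ball_in(b4,rmB), ball_in(b5,rmB), free(left), robot_in(rmB)}
  through step 2 (drop(b4,rmB,right)): drop {ball_in(b4,rmB)}, keep {ball_in(b5,rmB), free(left), robot_in(rmB)}, require {carry(b4,right), robot_in(rmB)}
    → {ball_in(b5,rmB), carry(b4,right), free(left), robot_in(rmB)}
  through step 1 (pick(b4,rmB,right)): drop {carry(b4,right)}, keep {ball_in(b5,rmB), free(left), robot_in(rmB)}, require {ball_in(b4,rmB), free(right), robot_in(rmB)}
    → {ball_in(b4,rmB), ball_in(b5,rmB), free(left), free(right), robot_in(rmB)}

== RESULT ==
["ball_in(b4,rmB)", "ball_in(b5,rmB)", "free(left)", "free(right)", "robot_in(rmB)"]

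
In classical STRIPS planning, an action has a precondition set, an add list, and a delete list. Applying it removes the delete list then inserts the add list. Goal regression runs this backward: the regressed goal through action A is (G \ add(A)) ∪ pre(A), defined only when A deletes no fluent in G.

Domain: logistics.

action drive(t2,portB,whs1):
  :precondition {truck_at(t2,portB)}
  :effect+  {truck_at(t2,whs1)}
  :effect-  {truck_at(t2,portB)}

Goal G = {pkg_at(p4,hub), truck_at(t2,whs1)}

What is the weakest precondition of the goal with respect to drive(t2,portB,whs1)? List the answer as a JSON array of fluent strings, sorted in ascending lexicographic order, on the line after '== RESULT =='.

Compute (G \ add) ∪ pre:
  G ∩ del = {}  (empty — regression defined)
  G \ add = {pkg_at(p4,hub), truck_at(t2,whs1)} \ {truck_at(t2,whs1)} = {pkg_at(p4,hub)}
  ∪ pre   = {pkg_at(p4,hub)} ∪ {truck_at(t2,portB)}
          = {pkg_at(p4,hub), truck_at(t2,portB)}

== RESULT ==
["pkg_at(p4,hub)", "truck_at(t2,portB)"]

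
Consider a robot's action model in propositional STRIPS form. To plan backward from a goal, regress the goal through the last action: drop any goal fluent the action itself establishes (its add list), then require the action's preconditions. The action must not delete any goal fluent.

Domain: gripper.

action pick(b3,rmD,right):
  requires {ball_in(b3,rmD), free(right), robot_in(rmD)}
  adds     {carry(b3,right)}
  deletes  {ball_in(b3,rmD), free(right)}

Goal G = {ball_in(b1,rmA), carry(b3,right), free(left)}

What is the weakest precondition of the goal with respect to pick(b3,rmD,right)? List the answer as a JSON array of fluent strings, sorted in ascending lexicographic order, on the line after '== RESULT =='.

Compute (G \ add) ∪ pre:
  G ∩ del = {}  (empty — regression defined)
  G \ add = {ball_in(b1,rmA), carry(b3,right), free(left)} \ {carry(b3,right)} = {ball_in(b1,rmA), free(left)}
  ∪ pre   = {ball_in(b1,rmA), free(left)} ∪ {ball_in(b3,rmD), free(right), robot_in(rmD)}
          = {ball_in(b1,rmA), ball_in(b3,rmD), free(left), free(right), robot_in(rmD)}

== RESULT ==
["ball_in(b1,rmA)", "ball_in(b3,rmD)", "free(left)", "free(right)", "robot_in(rmD)"]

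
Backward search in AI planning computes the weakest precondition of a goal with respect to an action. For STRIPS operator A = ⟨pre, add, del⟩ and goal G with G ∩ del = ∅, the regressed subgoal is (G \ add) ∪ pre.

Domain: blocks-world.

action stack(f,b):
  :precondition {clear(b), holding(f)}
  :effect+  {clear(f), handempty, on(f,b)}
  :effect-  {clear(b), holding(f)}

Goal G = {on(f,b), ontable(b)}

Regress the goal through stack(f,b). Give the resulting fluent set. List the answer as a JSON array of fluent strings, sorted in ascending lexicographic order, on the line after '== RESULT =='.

Regress:
  G ∩ del = {}  (empty — regression defined)
  G \ add = {on(f,b), ontable(b)} \ {clear(f), handempty, on(f,b)} = {ontable(b)}
  ∪ pre   = {ontable(b)} ∪ {clear(b), holding(f)}
          = {clear(b), holding(f), ontable(b)}

== RESULT ==
["clear(b)", "holding(f)", "ontable(b)"]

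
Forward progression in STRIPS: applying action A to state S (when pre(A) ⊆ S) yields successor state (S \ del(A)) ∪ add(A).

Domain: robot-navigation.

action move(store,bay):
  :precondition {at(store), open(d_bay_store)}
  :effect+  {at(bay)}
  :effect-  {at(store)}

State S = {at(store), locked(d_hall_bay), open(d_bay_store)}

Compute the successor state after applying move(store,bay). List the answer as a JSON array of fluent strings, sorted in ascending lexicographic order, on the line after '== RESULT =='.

Progress:
  pre ⊆ S: {at(store), open(d_bay_store)} ⊆ S  — applicable
  S \ del = {locked(d_hall_bay), open(d_bay_store)}
  ∪ add   = {at(bay), locked(d_hall_bay), open(d_bay_store)}

== RESULT ==
["at(bay)", "locked(d_hall_bay)", "open(d_bay_store)"]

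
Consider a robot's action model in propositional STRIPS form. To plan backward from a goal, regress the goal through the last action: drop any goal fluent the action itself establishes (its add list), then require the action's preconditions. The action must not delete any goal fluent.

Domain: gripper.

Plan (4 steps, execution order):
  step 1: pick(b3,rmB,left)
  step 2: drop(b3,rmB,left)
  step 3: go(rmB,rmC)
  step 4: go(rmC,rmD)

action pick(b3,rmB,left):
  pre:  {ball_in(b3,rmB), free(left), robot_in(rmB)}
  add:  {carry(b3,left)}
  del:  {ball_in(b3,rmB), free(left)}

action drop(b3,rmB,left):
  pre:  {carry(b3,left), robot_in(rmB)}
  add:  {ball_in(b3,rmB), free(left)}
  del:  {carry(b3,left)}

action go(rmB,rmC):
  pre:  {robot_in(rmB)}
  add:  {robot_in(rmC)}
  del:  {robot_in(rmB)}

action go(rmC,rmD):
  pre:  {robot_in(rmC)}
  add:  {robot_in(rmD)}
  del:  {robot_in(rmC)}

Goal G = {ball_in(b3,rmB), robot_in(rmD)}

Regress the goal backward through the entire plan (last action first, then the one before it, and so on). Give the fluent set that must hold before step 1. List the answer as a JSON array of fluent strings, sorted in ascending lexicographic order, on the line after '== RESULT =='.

Work backward from the goal:
  through step 4 (go(rmC,rmD)): drop {robot_in(rmD)}, keep {ball_in(b3,rmB)}, require {robot_in(rmC)}
    → {ball_in(b3,rmB), robot_in(rmC)}
  through step 3 (go(rmB,rmC)): drop {robot_in(rmC)}, keep {ball_in(b3,rmB)}, require {robot_in(rmB)}
    → {ball_in(b3,rmB), robot_in(rmB)}
  through step 2 (drop(b3,rmB,left)): drop {ball_in(b3,rmB)}, keep {robot_in(rmB)}, require {carry(b3,left), robot_in(rmB)}
    → {carry(b3,left), robot_in(rmB)}
  through step 1 (pick(b3,rmB,left)): drop {carry(b3,left)}, keep {robot_in(rmB)}, require {ball_in(b3,rmB), free(left), robot_in(rmB)}
    → {ball_in(b3,rmB), free(left), robot_in(rmB)}

== RESULT ==
["ball_in(b3,rmB)", "free(left)", "robot_in(rmB)"]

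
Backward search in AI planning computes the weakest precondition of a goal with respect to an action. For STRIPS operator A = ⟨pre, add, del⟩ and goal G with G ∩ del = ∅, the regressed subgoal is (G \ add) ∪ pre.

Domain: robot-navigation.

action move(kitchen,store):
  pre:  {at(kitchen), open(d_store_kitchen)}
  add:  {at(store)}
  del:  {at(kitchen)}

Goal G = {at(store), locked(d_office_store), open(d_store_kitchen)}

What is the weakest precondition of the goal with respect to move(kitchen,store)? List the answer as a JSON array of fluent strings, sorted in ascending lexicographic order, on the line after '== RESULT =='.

Compute (G \ add) ∪ pre:
  G ∩ del = {}  (empty — regression defined)
  G \ add = {at(store), locked(d_office_store), open(d_store_kitchen)} \ {at(store)} = {locked(d_office_store), open(d_store_kitchen)}
  ∪ pre   = {locked(d_office_store), open(d_store_kitchen)} ∪ {at(kitchen), open(d_store_kitchen)}
          = {at(kitchen), locked(d_office_store), open(d_store_kitchen)}

== RESULT ==
["at(kitchen)", "locked(d_office_store)", "open(d_store_kitchen)"]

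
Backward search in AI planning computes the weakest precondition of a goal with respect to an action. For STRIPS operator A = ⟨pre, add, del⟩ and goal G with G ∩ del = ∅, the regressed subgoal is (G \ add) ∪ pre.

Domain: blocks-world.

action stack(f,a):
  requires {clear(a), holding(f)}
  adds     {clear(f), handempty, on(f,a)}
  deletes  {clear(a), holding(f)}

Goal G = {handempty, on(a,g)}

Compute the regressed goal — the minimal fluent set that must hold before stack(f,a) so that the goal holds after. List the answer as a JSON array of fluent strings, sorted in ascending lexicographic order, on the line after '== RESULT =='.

Regress:
  G ∩ del = {}  (empty — regression defined)
  G \ add = {handempty, on(a,g)} \ {clear(f), handempty, on(f,a)} = {on(a,g)}
  ∪ pre   = {on(a,g)} ∪ {clear(a), holding(f)}
          = {clear(a), holding(f), on(a,g)}

== RESULT ==
["clear(a)", "holding(f)", "on(a,g)"]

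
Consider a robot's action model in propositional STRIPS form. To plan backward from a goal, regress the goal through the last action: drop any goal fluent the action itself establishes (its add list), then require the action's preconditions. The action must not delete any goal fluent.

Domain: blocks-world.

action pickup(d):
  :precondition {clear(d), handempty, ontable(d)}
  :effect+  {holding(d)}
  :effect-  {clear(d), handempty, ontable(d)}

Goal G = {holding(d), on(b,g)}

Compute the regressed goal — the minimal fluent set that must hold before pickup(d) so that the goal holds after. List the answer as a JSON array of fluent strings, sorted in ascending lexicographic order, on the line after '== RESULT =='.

Compute (G \ add) ∪ pre:
  G ∩ del = {}  (empty — regression defined)
  G \ add = {holding(d), on(b,g)} \ {holding(d)} = {on(b,g)}
  ∪ pre   = {on(b,g)} ∪ {clear(d), handempty, ontable(d)}
          = {clear(d), handempty, on(b,g), ontable(d)}

== RESULT ==
["clear(d)", "handempty", "on(b,g)", "ontable(d)"]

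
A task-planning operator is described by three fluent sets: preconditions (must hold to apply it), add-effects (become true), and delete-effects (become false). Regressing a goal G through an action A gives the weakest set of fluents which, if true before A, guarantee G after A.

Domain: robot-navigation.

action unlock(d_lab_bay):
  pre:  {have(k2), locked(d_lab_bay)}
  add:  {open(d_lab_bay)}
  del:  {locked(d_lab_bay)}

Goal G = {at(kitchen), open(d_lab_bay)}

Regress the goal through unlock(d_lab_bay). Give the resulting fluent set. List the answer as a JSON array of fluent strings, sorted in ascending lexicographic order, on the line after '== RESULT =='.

Regress:
  G ∩ del = {}  (empty — regression defined)
  G \ add = {at(kitchen), open(d_lab_bay)} \ {open(d_lab_bay)} = {at(kitchen)}
  ∪ pre   = {at(kitchen)} ∪ {have(k2), locked(d_lab_bay)}
          = {at(kitchen), have(k2), locked(d_lab_bay)}

== RESULT ==
["at(kitchen)", "have(k2)", "locked(d_lab_bay)"]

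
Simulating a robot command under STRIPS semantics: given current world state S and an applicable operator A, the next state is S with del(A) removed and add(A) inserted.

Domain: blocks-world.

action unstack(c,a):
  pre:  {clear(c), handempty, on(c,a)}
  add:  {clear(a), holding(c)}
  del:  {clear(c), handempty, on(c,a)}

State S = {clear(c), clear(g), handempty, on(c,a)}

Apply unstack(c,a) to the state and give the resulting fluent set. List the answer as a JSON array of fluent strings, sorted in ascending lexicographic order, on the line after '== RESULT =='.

Compute (S \ del) ∪ add:
  pre ⊆ S: {clear(c), handempty, on(c,a)} ⊆ S  — applicable
  S \ del = {clear(g)}
  ∪ add   = {clear(a), clear(g), holding(c)}

== RESULT ==
["clear(a)", "clear(g)", "holding(c)"]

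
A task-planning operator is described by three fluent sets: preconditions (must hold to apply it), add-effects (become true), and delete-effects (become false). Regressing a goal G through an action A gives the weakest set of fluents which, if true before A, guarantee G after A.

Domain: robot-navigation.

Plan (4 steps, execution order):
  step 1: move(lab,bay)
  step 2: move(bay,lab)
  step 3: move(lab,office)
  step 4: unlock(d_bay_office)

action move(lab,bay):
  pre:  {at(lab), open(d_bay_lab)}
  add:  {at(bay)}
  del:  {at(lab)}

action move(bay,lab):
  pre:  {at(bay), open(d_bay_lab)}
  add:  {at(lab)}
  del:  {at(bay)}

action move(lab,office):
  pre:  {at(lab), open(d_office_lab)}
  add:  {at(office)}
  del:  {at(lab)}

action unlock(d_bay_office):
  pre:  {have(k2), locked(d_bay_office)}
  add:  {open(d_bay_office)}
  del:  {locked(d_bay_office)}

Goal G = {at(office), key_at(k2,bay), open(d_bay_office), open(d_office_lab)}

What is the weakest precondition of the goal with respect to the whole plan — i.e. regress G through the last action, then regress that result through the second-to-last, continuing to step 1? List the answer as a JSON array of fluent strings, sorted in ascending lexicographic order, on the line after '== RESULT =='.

Regress step by step:
  through step 4 (unlock(d_bay_office)): drop {open(d_bay_office)}, keep {at(office), key_at(k2,bay), open(d_office_lab)}, require {have(k2), locked(d_bay_office)}
    → {at(office), have(k2), key_at(k2,bay), locked(d_bay_office), open(d_office_lab)}
  through step 3 (move(lab,office)): drop {at(office)}, keep {have(k2), key_at(k2,bay), locked(d_bay_office), open(d_office_lab)}, require {at(lab), open(d_office_lab)}
    → {at(lab), have(k2), key_at(k2,bay), locked(d_bay_office), open(d_office_lab)}
  through step 2 (move(bay,lab)): drop {at(lab)}, keep {have(k2), key_at(k2,bay), locked(d_bay_office), open(d_office_lab)}, require {at(bay), open(d_bay_lab)}
    → {at(bay), have(k2), key_at(k2,bay), locked(d_bay_office), open(d_bay_lab), open(d_office_lab)}
  through step 1 (move(lab,bay)): drop {at(bay)}, keep {have(k2), key_at(k2,bay), locked(d_bay_office), open(d_bay_lab), open(d_office_lab)}, require {at(lab), open(d_bay_lab)}
    → {at(lab), have(k2), key_at(k2,bay), locked(d_bay_office), open(d_bay_lab), open(d_office_lab)}

== RESULT ==
["at(lab)", "have(k2)", "key_at(k2,bay)", "locked(d_bay_office)", "open(d_bay_lab)", "open(d_office_lab)"]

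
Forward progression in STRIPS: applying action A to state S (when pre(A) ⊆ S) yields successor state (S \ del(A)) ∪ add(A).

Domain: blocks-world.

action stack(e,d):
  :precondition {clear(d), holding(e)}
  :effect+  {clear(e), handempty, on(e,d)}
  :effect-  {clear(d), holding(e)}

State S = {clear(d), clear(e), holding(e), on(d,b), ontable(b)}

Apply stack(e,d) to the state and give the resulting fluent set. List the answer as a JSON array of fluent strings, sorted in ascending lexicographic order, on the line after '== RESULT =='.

Compute (S \ del) ∪ add:
  pre ⊆ S: {clear(d), holding(e)} ⊆ S  — applicable
  S \ del = {clear(e), on(d,b), ontable(b)}
  ∪ add   = {clear(e), handempty, on(d,b), on(e,d), ontable(b)}

== RESULT ==
["clear(e)", "handempty", "on(d,b)", "on(e,d)", "ontable(b)"]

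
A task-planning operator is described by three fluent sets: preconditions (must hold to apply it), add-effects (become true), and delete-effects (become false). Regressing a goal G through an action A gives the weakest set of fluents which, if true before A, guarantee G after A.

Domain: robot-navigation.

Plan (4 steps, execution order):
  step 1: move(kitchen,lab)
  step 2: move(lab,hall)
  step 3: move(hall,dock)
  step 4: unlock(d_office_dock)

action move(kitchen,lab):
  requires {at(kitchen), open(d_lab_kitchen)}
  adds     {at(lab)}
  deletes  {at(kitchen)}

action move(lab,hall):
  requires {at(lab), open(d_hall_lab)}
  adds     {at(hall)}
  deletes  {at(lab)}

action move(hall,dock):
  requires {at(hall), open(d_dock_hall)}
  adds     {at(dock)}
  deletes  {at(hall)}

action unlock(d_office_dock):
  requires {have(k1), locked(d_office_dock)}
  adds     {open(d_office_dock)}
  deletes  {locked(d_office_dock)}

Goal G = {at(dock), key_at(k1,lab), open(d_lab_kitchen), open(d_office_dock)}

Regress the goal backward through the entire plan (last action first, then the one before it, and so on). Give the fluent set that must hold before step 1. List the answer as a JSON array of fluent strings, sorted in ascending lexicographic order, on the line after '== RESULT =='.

Regress step by step:
  through step 4 (unlock(d_office_dock)): drop {open(d_office_dock)}, keep {at(dock), key_at(k1,lab), open(d_lab_kitchen)}, require {have(k1), locked(d_office_dock)}
    → {at(dock), have(k1), key_at(k1,lab), locked(d_office_dock), open(d_lab_kitchen)}
  through step 3 (move(hall,dock)): drop {at(dock)}, keep {have(k1), key_at(k1,lab), locked(d_office_dock), open(d_lab_kitchen)}, require {at(hall), open(d_dock_hall)}
    → {at(hall), have(k1), key_at(k1,lab), locked(d_office_dock), open(d_dock_hall), open(d_lab_kitchen)}
  through step 2 (move(lab,hall)): drop {at(hall)}, keep {have(k1), key_at(k1,lab), locked(d_office_dock), open(d_dock_hall), open(d_lab_kitchen)}, require {at(lab), open(d_hall_lab)}
    → {at(lab), have(k1), key_at(k1,lab), locked(d_office_dock), open(d_dock_hall), open(d_hall_lab), open(d_lab_kitchen)}
  through step 1 (move(kitchen,lab)): drop {at(lab)}, keep {have(k1), key_at(k1,lab), locked(d_office_dock), open(d_dock_hall), open(d_hall_lab), open(d_lab_kitchen)}, require {at(kitchen), open(d_lab_kitchen)}
    → {at(kitchen), have(k1), key_at(k1,lab), locked(d_office_dock), open(d_dock_hall), open(d_hall_lab), open(d_lab_kitchen)}

== RESULT ==
["at(kitchen)", "have(k1)", "key_at(k1,lab)", "locked(d_office_dock)", "open(d_dock_hall)", "open(d_hall_lab)", "open(d_lab_kitchen)"]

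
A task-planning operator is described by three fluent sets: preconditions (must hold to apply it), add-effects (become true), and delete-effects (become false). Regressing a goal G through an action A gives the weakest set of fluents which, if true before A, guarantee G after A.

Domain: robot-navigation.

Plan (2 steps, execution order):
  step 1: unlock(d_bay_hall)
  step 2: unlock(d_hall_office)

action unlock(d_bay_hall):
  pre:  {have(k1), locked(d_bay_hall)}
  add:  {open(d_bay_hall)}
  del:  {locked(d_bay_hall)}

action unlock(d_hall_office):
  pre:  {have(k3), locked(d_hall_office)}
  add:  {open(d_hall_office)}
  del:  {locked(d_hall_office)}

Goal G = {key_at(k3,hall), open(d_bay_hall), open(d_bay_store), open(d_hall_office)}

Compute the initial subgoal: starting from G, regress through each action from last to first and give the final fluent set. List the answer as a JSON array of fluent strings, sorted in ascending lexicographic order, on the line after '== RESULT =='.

Regress step by step:
  through step 2 (unlock(d_hall_office)): drop {open(d_hall_office)}, keep {key_at(k3,hall), open(d_bay_hall), open(d_bay_store)}, require {have(k3), locked(d_hall_office)}
    → {have(k3), key_at(k3,hall), locked(d_hall_office), open(d_bay_hall), open(d_bay_store)}
  through step 1 (unlock(d_bay_hall)): drop {open(d_bay_hall)}, keep {have(k3), key_at(k3,hall), locked(d_hall_office), open(d_bay_store)}, require {have(k1), locked(d_bay_hall)}
    → {have(k1), have(k3), key_at(k3,hall), locked(d_bay_hall), locked(d_hall_office), open(d_bay_store)}

== RESULT ==
["have(k1)", "have(k3)", "key_at(k3,hall)", "locked(d_bay_hall)", "locked(d_hall_office)", "open(d_bay_store)"]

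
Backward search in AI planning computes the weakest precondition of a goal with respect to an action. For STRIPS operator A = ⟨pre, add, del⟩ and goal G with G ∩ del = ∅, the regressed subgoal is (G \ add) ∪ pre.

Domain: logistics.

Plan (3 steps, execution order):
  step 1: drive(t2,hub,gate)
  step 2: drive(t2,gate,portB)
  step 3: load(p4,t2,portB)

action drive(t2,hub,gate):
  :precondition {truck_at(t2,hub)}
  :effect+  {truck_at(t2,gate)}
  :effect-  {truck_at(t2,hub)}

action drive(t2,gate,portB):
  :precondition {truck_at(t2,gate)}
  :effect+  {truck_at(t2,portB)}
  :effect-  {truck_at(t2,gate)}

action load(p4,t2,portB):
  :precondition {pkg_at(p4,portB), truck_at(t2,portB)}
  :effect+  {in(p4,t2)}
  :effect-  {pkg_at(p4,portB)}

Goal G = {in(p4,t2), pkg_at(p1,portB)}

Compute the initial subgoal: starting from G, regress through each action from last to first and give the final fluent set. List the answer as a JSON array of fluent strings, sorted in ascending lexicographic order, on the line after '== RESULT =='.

Work backward from the goal:
  through step 3 (load(p4,t2,portB)): drop {in(p4,t2)}, keep {pkg_at(p1,portB)}, require {pkg_at(p4,portB), truck_at(t2,portB)}
    → {pkg_at(p1,portB), pkg_at(p4,portB), truck_at(t2,portB)}
  through step 2 (drive(t2,gate,portB)): drop {truck_at(t2,portB)}, keep {pkg_at(p1,portB), pkg_at(p4,portB)}, require {truck_at(t2,gate)}
    → {pkg_at(p1,portB), pkg_at(p4,portB), truck_at(t2,gate)}
  through step 1 (drive(t2,hub,gate)): drop {truck_at(t2,gate)}, keep {pkg_at(p1,portB), pkg_at(p4,portB)}, require {truck_at(t2,hub)}
    → {pkg_at(p1,portB), pkg_at(p4,portB), truck_at(t2,hub)}

== RESULT ==
["pkg_at(p1,portB)", "pkg_at(p4,portB)", "truck_at(t2,hub)"]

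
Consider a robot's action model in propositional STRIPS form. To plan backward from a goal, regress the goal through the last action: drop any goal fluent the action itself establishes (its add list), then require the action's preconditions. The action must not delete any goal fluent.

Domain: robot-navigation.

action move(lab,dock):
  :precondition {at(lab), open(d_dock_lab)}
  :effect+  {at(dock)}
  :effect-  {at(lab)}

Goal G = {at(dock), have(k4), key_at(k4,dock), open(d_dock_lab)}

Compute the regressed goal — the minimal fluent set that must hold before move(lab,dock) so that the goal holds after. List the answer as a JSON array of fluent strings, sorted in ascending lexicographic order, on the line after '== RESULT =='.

Compute (G \ add) ∪ pre:
  G ∩ del = {}  (empty — regression defined)
  G \ add = {at(dock), have(k4), key_at(k4,dock), open(d_dock_lab)} \ {at(dock)} = {have(k4), key_at(k4,dock), open(d_dock_lab)}
  ∪ pre   = {have(k4), key_at(k4,dock), open(d_dock_lab)} ∪ {at(lab), open(d_dock_lab)}
          = {at(lab), have(k4), key_at(k4,dock), open(d_dock_lab)}

== RESULT ==
["at(lab)", "have(k4)", "key_at(k4,dock)", "open(d_dock_lab)"]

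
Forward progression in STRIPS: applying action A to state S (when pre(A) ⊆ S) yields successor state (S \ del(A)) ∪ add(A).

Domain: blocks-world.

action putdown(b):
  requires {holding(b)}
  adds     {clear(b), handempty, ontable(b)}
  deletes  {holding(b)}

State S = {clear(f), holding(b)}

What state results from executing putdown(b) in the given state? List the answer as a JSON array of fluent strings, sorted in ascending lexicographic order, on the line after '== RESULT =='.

Compute (S \ del) ∪ add:
  pre ⊆ S: {holding(b)} ⊆ S  — applicable
  S \ del = {clear(f)}
  ∪ add   = {clear(b), clear(f), handempty, ontable(b)}

== RESULT ==
["clear(b)", "clear(f)", "handempty", "ontable(b)"]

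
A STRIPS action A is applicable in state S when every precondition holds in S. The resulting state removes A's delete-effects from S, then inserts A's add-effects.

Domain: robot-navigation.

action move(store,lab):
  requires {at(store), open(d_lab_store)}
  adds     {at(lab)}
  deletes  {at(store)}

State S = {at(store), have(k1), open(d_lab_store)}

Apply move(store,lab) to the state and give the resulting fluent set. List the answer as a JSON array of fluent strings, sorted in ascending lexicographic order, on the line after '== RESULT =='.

Progress:
  pre ⊆ S: {at(store), open(d_lab_store)} ⊆ S  — applicable
  S \ del = {have(k1), open(d_lab_store)}
  ∪ add   = {at(lab), have(k1), open(d_lab_store)}

== RESULT ==
["at(lab)", "have(k1)", "open(d_lab_store)"]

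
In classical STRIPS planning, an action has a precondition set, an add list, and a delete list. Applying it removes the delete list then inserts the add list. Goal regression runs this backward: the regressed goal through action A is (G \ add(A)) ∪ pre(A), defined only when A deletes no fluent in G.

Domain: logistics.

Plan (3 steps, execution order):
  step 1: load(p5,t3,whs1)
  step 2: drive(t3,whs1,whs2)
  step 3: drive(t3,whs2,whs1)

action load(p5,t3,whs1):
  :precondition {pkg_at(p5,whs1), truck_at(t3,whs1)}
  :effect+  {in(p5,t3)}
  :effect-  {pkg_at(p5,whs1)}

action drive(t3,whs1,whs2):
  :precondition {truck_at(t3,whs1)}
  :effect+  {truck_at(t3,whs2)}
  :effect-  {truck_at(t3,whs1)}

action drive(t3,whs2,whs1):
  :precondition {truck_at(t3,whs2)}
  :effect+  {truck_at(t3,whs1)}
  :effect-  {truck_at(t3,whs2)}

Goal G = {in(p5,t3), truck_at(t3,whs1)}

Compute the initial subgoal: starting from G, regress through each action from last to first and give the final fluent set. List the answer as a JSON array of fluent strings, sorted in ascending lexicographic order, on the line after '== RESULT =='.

Regress step by step:
  through step 3 (drive(t3,whs2,whs1)): drop {truck_at(t3,whs1)}, keep {in(p5,t3)}, require {truck_at(t3,whs2)}
    → {in(p5,t3), truck_at(t3,whs2)}
  through step 2 (drive(t3,whs1,whs2)): drop {truck_at(t3,whs2)}, keep {in(p5,t3)}, require {truck_at(t3,whs1)}
    → {in(p5,t3), truck_at(t3,whs1)}
  through step 1 (load(p5,t3,whs1)): drop {in(p5,t3)}, keep {truck_at(t3,whs1)}, require {pkg_at(p5,whs1), truck_at(t3,whs1)}
    → {pkg_at(p5,whs1), truck_at(t3,whs1)}

== RESULT ==
["pkg_at(p5,whs1)", "truck_at(t3,whs1)"]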